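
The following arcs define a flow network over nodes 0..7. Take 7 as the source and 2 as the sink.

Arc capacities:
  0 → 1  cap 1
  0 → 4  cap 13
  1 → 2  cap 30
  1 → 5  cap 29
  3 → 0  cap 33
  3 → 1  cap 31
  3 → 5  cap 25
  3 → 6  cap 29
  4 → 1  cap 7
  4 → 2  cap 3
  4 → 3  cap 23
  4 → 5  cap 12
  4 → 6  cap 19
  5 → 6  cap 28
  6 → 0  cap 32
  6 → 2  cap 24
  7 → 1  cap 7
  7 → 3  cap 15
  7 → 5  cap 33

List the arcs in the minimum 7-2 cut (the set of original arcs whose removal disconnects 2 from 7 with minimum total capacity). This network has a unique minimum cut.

augment #1: 7→1→2 push 7
augment #2: 7→3→1→2 push 15
augment #3: 7→5→6→2 push 24
augment #4: 7→5→6→0→1→2 push 1
augment #5: 7→5→6→0→4→2 push 3
max flow = 50; residual-reachable set from 7 gives S-side
cut edges (S→T): {(5,6), (7,1), (7,3)} total cap 50

Min-cut arcs: {(5,6), (7,1), (7,3)} (total capacity 50)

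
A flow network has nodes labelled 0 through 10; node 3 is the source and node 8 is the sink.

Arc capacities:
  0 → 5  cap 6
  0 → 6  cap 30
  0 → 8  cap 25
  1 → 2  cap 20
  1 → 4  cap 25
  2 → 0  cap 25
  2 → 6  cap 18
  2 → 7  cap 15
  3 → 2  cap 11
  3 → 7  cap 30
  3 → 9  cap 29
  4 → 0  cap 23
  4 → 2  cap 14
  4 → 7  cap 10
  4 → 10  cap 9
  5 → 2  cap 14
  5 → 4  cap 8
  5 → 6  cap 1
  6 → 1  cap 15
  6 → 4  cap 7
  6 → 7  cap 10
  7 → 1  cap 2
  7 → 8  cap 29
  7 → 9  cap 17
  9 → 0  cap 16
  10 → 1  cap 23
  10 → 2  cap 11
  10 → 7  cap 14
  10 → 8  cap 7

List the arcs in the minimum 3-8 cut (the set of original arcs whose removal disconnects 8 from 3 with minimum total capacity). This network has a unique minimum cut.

Min-cut arcs: {(3,2), (3,7), (9,0)} (total capacity 57)

augment #1: 3→7→8 push 29
augment #2: 3→2→0→8 push 11
augment #3: 3→9→0→8 push 14
augment #4: 3→7→1→4→10→8 push 1
augment #5: 3→9→0→5→4→10→8 push 2
max flow = 57; residual-reachable set from 3 gives S-side
cut edges (S→T): {(3,2), (3,7), (9,0)} total cap 57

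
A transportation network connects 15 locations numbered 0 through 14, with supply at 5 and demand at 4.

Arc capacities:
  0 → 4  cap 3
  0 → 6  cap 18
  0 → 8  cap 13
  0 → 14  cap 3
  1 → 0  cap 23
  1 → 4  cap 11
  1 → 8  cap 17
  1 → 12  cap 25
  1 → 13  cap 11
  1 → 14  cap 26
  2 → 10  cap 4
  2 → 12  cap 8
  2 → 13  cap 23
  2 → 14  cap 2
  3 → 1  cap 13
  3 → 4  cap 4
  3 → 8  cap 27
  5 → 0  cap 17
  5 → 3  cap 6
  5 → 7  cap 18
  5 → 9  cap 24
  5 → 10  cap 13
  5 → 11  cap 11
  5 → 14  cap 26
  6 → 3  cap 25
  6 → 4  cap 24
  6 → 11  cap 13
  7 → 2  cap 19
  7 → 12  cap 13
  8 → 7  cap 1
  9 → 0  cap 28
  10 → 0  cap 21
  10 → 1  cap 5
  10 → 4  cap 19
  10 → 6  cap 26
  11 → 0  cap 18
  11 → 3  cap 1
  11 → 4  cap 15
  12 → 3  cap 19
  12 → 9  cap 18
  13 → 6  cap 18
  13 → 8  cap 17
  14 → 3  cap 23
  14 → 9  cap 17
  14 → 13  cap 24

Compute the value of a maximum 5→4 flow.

Maximum flow value: 74

augment #1: 5→0→4 bottleneck 3, total now 3
augment #2: 5→3→4 bottleneck 4, total now 7
augment #3: 5→10→4 bottleneck 13, total now 20
augment #4: 5→11→4 bottleneck 11, total now 31
augment #5: 5→0→6→4 bottleneck 14, total now 45
augment #6: 5→3→1→4 bottleneck 2, total now 47
augment #7: 5→7→2→10→4 bottleneck 4, total now 51
augment #8: 5→9→0→6→4 bottleneck 4, total now 55
augment #9: 5→14→3→1→4 bottleneck 9, total now 64
augment #10: 5→14→13→6→4 bottleneck 6, total now 70
augment #11: 5→14→13→6→11→4 bottleneck 4, total now 74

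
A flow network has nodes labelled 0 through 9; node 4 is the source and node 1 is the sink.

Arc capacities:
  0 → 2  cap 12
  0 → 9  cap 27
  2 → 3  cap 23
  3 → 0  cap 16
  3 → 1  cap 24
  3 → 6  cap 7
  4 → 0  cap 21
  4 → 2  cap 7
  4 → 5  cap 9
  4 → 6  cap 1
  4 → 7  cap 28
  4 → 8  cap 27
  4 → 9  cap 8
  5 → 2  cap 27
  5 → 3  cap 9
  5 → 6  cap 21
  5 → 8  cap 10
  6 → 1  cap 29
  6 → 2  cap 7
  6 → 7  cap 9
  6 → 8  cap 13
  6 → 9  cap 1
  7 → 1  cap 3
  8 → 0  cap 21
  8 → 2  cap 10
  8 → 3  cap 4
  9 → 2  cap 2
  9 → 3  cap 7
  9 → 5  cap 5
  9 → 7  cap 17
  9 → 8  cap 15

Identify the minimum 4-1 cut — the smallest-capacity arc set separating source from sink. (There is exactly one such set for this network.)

augment #1: 4→6→1 push 1
augment #2: 4→7→1 push 3
augment #3: 4→2→3→1 push 7
augment #4: 4→5→3→1 push 9
augment #5: 4→8→3→1 push 4
augment #6: 4→9→3→1 push 4
augment #7: 4→9→3→6→1 push 3
augment #8: 4→9→5→6→1 push 1
augment #9: 4→0→2→3→6→1 push 4
augment #10: 4→0→9→5→6→1 push 4
augment #11: 4→0→2→3→5→6→1 push 8
augment #12: 4→8→2→3→5→6→1 push 1
max flow = 49; residual-reachable set from 4 gives S-side
cut edges (S→T): {(3,1), (3,6), (4,5), (4,6), (7,1), (9,5)} total cap 49

Min-cut arcs: {(3,1), (3,6), (4,5), (4,6), (7,1), (9,5)} (total capacity 49)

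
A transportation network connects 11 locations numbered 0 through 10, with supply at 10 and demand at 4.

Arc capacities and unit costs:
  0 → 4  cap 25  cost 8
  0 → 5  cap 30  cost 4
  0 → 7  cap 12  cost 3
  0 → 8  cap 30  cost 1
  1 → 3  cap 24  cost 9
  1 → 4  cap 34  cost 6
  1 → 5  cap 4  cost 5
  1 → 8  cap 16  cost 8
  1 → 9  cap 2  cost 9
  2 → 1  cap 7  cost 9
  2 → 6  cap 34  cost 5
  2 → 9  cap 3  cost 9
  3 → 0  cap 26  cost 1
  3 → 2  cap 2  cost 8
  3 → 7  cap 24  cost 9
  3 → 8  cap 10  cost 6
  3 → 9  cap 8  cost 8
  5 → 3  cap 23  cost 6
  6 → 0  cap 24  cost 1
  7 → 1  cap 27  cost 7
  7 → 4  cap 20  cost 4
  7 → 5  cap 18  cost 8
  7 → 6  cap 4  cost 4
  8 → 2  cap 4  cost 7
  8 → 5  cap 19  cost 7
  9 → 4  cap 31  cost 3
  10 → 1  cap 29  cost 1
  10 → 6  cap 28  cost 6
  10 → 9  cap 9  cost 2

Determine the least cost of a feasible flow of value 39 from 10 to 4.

Minimum cost for 39 units: 262

shortest-cost path #1: 10→9→4 push 9 @ unit cost 5 (adds 45)
shortest-cost path #2: 10→1→4 push 29 @ unit cost 7 (adds 203)
shortest-cost path #3: 10→6→0→7→4 push 1 @ unit cost 14 (adds 14)
total cost = 262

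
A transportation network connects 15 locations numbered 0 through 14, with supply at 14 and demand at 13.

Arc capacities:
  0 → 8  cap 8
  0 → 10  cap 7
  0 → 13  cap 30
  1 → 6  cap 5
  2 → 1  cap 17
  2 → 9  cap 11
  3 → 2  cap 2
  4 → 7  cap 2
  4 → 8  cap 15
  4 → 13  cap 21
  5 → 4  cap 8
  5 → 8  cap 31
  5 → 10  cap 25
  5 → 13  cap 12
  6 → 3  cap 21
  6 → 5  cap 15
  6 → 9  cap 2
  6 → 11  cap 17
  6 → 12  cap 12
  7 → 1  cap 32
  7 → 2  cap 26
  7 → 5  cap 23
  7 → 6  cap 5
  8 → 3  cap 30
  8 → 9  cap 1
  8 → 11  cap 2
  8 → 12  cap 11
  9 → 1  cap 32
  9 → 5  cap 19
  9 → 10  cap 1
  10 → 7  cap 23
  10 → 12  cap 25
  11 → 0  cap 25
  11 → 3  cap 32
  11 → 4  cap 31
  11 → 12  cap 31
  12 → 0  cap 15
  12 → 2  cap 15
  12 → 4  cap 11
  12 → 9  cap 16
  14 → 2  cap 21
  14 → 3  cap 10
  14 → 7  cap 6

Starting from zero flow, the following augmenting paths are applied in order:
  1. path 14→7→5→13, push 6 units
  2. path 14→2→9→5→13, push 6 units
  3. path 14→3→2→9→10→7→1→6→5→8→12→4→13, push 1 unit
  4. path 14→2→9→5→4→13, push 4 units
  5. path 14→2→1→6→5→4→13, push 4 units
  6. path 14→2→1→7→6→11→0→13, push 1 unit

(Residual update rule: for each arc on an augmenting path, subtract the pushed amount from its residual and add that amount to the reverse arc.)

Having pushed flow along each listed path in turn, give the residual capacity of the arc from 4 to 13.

Residual capacity of (4,13): 12

after path 1 (14→7→5→13, push 6): res(4,13)=21
after path 2 (14→2→9→5→13, push 6): res(4,13)=21
after path 3 (14→3→2→9→10→7→1→6→5→8→12→4→13, push 1): res(4,13)=20
after path 4 (14→2→9→5→4→13, push 4): res(4,13)=16
after path 5 (14→2→1→6→5→4→13, push 4): res(4,13)=12
after path 6 (14→2→1→7→6→11→0→13, push 1): res(4,13)=12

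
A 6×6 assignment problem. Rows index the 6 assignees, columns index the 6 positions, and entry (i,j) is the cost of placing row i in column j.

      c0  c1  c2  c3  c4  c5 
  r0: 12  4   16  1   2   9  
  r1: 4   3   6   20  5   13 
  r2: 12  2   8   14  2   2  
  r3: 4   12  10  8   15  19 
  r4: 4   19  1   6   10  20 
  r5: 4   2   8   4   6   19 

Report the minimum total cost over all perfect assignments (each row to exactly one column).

Minimum assignment cost: 15

optimal assignment: row0→col3 (cost 1), row1→col4 (cost 5), row2→col5 (cost 2), row3→col0 (cost 4), row4→col2 (cost 1), row5→col1 (cost 2)
total = 1 + 5 + 2 + 4 + 1 + 2 = 15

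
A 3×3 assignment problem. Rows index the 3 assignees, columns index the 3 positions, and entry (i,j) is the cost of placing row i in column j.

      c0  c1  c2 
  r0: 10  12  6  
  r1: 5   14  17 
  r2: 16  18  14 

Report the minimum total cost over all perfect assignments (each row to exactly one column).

optimal assignment: row0→col2 (cost 6), row1→col0 (cost 5), row2→col1 (cost 18)
total = 6 + 5 + 18 = 29

Minimum assignment cost: 29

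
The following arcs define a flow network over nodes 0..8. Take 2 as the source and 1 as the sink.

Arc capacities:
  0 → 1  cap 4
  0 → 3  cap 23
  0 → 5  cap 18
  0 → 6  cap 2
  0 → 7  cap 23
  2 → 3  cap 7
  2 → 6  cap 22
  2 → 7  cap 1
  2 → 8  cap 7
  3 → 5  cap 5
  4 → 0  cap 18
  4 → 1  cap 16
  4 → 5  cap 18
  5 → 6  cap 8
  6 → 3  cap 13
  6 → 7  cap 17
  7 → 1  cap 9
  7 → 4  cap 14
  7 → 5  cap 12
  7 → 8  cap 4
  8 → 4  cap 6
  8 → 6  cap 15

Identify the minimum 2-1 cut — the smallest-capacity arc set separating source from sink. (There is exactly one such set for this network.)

Min-cut arcs: {(2,7), (6,7), (8,4)} (total capacity 24)

augment #1: 2→7→1 push 1
augment #2: 2→6→7→1 push 8
augment #3: 2→8→4→1 push 6
augment #4: 2→6→7→4→1 push 9
max flow = 24; residual-reachable set from 2 gives S-side
cut edges (S→T): {(2,7), (6,7), (8,4)} total cap 24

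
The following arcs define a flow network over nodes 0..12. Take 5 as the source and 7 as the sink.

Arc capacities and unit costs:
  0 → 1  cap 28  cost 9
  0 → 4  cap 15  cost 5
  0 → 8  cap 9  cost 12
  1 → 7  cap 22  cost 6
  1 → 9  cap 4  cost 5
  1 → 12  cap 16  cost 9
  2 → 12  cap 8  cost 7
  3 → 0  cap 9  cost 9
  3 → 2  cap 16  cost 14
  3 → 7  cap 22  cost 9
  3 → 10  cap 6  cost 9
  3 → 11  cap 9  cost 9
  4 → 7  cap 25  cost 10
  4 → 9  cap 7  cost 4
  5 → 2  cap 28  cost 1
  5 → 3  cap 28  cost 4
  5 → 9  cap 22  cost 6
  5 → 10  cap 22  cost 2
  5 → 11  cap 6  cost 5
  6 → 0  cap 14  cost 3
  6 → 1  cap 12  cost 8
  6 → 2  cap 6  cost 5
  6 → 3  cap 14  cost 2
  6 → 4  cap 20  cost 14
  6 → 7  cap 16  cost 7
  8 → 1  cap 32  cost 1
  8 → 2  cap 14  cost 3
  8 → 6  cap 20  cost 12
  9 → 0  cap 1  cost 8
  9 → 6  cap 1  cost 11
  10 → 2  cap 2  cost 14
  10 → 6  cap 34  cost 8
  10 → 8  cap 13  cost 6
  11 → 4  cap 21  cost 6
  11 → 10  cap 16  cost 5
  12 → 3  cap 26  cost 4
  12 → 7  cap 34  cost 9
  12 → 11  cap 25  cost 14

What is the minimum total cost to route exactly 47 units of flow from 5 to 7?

Minimum cost for 47 units: 685

shortest-cost path #1: 5→3→7 push 22 @ unit cost 13 (adds 286)
shortest-cost path #2: 5→10→8→1→7 push 13 @ unit cost 15 (adds 195)
shortest-cost path #3: 5→10→6→7 push 9 @ unit cost 17 (adds 153)
shortest-cost path #4: 5→2→12→7 push 3 @ unit cost 17 (adds 51)
total cost = 685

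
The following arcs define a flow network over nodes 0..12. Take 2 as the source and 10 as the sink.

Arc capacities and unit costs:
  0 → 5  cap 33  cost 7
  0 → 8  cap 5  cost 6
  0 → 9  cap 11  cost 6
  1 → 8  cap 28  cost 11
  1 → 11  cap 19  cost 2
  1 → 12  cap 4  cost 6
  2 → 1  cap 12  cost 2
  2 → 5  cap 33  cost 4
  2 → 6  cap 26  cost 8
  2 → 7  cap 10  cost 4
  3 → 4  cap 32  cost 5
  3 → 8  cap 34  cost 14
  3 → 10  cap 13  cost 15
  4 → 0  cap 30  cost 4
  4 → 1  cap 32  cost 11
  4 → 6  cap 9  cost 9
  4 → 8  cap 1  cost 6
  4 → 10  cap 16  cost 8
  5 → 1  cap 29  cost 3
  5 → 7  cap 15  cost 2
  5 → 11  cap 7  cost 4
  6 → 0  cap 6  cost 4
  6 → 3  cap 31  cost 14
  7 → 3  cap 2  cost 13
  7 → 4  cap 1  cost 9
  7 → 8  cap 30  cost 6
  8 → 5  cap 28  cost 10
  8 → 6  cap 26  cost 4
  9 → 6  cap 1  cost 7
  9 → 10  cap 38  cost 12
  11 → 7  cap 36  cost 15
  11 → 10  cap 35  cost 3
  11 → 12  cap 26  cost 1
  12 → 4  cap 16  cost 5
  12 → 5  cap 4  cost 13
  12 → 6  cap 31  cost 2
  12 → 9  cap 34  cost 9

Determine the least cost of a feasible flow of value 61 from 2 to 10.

Minimum cost for 61 units: 1418

shortest-cost path #1: 2→1→11→10 push 12 @ unit cost 7 (adds 84)
shortest-cost path #2: 2→5→11→10 push 7 @ unit cost 11 (adds 77)
shortest-cost path #3: 2→5→1→11→10 push 7 @ unit cost 12 (adds 84)
shortest-cost path #4: 2→7→4→10 push 1 @ unit cost 21 (adds 21)
shortest-cost path #5: 2→5→1→12→4→10 push 4 @ unit cost 26 (adds 104)
shortest-cost path #6: 2→7→3→4→10 push 2 @ unit cost 30 (adds 60)
shortest-cost path #7: 2→6→0→9→10 push 6 @ unit cost 30 (adds 180)
shortest-cost path #8: 2→6→3→4→10 push 9 @ unit cost 35 (adds 315)
shortest-cost path #9: 2→6→3→10 push 11 @ unit cost 37 (adds 407)
shortest-cost path #10: 2→7→8→6→3→10 push 2 @ unit cost 43 (adds 86)
total cost = 1418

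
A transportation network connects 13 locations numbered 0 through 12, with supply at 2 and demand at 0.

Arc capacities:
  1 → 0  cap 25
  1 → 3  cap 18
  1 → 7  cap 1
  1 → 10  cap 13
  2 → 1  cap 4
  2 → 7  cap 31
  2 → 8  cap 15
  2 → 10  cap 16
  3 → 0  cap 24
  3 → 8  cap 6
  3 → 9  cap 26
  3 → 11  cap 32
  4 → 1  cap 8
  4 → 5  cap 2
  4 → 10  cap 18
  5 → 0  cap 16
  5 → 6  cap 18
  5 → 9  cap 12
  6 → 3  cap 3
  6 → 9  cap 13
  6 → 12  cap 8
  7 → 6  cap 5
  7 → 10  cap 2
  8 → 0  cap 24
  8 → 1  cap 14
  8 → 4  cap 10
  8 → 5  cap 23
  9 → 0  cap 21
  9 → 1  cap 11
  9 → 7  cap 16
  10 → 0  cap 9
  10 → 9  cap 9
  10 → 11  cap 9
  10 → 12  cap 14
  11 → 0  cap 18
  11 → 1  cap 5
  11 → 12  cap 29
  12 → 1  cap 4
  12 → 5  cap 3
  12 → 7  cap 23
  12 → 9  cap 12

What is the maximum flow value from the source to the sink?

Maximum flow value: 42

augment #1: 2→1→0 bottleneck 4, total now 4
augment #2: 2→8→0 bottleneck 15, total now 19
augment #3: 2→10→0 bottleneck 9, total now 28
augment #4: 2→10→9→0 bottleneck 7, total now 35
augment #5: 2→7→6→3→0 bottleneck 3, total now 38
augment #6: 2→7→6→9→0 bottleneck 2, total now 40
augment #7: 2→7→10→9→0 bottleneck 2, total now 42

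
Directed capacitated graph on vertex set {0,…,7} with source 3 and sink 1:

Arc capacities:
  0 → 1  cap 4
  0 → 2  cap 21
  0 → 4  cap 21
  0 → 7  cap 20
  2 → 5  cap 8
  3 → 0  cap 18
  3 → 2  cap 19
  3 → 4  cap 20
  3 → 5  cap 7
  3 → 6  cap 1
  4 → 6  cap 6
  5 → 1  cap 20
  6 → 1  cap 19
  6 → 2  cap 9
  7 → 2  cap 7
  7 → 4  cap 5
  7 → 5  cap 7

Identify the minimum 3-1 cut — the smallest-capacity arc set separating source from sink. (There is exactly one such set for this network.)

augment #1: 3→0→1 push 4
augment #2: 3→5→1 push 7
augment #3: 3→6→1 push 1
augment #4: 3→2→5→1 push 8
augment #5: 3→4→6→1 push 6
augment #6: 3→0→7→5→1 push 5
max flow = 31; residual-reachable set from 3 gives S-side
cut edges (S→T): {(0,1), (3,6), (4,6), (5,1)} total cap 31

Min-cut arcs: {(0,1), (3,6), (4,6), (5,1)} (total capacity 31)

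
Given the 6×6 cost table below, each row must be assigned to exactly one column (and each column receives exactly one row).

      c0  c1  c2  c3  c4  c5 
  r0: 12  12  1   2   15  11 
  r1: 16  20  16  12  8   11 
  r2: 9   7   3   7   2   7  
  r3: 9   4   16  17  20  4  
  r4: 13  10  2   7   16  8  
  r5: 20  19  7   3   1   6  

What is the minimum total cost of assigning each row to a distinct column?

optimal assignment: row0→col3 (cost 2), row1→col5 (cost 11), row2→col0 (cost 9), row3→col1 (cost 4), row4→col2 (cost 2), row5→col4 (cost 1)
total = 2 + 11 + 9 + 4 + 2 + 1 = 29

Minimum assignment cost: 29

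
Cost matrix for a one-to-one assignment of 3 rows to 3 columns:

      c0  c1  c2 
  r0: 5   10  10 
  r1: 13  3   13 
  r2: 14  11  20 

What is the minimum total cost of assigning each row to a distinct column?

Minimum assignment cost: 27

optimal assignment: row0→col2 (cost 10), row1→col1 (cost 3), row2→col0 (cost 14)
total = 10 + 3 + 14 = 27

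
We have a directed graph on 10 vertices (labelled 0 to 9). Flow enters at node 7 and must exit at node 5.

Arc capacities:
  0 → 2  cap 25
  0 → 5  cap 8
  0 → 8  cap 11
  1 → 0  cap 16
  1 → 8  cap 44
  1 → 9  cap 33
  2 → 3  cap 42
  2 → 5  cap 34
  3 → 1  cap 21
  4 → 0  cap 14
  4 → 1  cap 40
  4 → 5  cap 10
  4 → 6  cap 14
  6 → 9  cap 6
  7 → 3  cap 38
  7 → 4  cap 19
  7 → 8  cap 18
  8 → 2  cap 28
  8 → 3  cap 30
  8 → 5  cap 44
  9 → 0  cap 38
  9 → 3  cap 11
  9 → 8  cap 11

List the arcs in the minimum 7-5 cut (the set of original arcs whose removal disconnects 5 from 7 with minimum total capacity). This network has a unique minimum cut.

Min-cut arcs: {(3,1), (7,4), (7,8)} (total capacity 58)

augment #1: 7→4→5 push 10
augment #2: 7→8→5 push 18
augment #3: 7→4→0→5 push 8
augment #4: 7→3→1→8→5 push 21
augment #5: 7→4→0→2→5 push 1
max flow = 58; residual-reachable set from 7 gives S-side
cut edges (S→T): {(3,1), (7,4), (7,8)} total cap 58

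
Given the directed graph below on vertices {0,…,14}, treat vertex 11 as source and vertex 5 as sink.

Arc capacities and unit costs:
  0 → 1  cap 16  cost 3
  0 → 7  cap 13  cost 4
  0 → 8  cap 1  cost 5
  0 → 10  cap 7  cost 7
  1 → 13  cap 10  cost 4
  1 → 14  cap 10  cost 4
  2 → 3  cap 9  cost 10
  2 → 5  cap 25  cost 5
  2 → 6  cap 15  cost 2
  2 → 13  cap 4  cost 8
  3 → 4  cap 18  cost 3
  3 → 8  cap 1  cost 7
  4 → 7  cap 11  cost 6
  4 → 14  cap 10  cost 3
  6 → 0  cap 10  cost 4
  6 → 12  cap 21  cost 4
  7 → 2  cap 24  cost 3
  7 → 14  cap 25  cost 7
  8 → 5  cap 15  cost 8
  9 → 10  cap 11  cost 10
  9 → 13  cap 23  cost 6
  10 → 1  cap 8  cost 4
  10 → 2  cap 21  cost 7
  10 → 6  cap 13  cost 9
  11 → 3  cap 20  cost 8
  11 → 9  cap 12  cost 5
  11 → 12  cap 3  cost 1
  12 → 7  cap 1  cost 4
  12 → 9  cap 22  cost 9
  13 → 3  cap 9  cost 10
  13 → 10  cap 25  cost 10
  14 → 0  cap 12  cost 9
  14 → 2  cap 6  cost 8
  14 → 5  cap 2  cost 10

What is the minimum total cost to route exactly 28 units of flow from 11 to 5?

Minimum cost for 28 units: 710

shortest-cost path #1: 11→12→7→2→5 push 1 @ unit cost 13 (adds 13)
shortest-cost path #2: 11→3→8→5 push 1 @ unit cost 23 (adds 23)
shortest-cost path #3: 11→3→4→14→5 push 2 @ unit cost 24 (adds 48)
shortest-cost path #4: 11→3→4→7→2→5 push 11 @ unit cost 25 (adds 275)
shortest-cost path #5: 11→9→10→2→5 push 11 @ unit cost 27 (adds 297)
shortest-cost path #6: 11→3→4→14→2→5 push 2 @ unit cost 27 (adds 54)
total cost = 710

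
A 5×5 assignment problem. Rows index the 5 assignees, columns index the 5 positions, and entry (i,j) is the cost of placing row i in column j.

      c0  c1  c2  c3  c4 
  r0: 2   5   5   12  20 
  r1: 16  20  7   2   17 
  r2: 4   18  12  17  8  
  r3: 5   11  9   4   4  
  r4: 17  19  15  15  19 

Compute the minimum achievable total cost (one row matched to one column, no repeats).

optimal assignment: row0→col1 (cost 5), row1→col3 (cost 2), row2→col0 (cost 4), row3→col4 (cost 4), row4→col2 (cost 15)
total = 5 + 2 + 4 + 4 + 15 = 30

Minimum assignment cost: 30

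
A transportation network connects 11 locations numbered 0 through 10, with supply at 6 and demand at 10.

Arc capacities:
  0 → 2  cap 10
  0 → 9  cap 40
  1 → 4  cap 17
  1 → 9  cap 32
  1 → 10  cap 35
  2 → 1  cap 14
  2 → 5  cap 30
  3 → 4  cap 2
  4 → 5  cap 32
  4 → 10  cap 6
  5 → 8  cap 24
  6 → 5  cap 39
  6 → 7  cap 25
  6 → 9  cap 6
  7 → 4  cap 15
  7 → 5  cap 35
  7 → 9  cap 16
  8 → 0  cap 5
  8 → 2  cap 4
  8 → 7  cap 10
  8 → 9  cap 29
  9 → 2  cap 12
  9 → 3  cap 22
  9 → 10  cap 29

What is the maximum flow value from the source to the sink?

Maximum flow value: 49

augment #1: 6→9→10 bottleneck 6, total now 6
augment #2: 6→7→4→10 bottleneck 6, total now 12
augment #3: 6→7→9→10 bottleneck 16, total now 28
augment #4: 6→5→8→9→10 bottleneck 7, total now 35
augment #5: 6→5→8→2→1→10 bottleneck 4, total now 39
augment #6: 6→5→8→0→2→1→10 bottleneck 5, total now 44
augment #7: 6→5→8→9→2→1→10 bottleneck 5, total now 49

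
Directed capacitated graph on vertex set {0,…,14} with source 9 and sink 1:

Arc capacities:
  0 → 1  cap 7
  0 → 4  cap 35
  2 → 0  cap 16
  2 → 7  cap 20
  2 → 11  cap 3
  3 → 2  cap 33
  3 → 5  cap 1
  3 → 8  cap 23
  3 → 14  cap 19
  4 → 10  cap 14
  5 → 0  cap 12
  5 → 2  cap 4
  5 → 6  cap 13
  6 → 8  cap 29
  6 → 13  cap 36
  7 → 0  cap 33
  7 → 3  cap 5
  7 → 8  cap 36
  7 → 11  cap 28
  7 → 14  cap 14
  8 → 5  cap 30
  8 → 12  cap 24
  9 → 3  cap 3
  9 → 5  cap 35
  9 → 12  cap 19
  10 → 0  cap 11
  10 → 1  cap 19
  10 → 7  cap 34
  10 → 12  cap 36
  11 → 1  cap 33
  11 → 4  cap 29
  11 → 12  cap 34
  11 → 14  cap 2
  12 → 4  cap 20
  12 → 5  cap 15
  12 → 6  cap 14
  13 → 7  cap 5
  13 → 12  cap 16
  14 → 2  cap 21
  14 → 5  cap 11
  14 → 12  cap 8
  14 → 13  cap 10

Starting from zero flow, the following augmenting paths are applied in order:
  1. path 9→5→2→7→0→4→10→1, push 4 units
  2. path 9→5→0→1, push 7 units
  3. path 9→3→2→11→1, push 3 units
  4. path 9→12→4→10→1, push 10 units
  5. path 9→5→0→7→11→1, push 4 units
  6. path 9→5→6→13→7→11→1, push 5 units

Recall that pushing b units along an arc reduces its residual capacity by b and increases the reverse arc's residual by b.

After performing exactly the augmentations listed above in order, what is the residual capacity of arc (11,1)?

Residual capacity of (11,1): 21

after path 1 (9→5→2→7→0→4→10→1, push 4): res(11,1)=33
after path 2 (9→5→0→1, push 7): res(11,1)=33
after path 3 (9→3→2→11→1, push 3): res(11,1)=30
after path 4 (9→12→4→10→1, push 10): res(11,1)=30
after path 5 (9→5→0→7→11→1, push 4): res(11,1)=26
after path 6 (9→5→6→13→7→11→1, push 5): res(11,1)=21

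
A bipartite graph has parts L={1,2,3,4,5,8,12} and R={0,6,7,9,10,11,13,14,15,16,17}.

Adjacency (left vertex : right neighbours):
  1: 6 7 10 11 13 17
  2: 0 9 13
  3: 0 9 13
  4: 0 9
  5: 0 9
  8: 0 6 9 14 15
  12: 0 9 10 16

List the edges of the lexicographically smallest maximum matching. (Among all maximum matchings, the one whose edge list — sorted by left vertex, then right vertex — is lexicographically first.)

|M| = 6 (so the lex-smallest maximum matching has 6 edges)
process left vertices in ascending order; for each, take the smallest-labelled available neighbour that still permits 6 edges overall, or leave it unmatched if none does
lex-smallest matching: {1-6, 2-0, 3-13, 4-9, 8-14, 12-10}

Lex-smallest maximum matching: {(1,6), (2,0), (3,13), (4,9), (8,14), (12,10)}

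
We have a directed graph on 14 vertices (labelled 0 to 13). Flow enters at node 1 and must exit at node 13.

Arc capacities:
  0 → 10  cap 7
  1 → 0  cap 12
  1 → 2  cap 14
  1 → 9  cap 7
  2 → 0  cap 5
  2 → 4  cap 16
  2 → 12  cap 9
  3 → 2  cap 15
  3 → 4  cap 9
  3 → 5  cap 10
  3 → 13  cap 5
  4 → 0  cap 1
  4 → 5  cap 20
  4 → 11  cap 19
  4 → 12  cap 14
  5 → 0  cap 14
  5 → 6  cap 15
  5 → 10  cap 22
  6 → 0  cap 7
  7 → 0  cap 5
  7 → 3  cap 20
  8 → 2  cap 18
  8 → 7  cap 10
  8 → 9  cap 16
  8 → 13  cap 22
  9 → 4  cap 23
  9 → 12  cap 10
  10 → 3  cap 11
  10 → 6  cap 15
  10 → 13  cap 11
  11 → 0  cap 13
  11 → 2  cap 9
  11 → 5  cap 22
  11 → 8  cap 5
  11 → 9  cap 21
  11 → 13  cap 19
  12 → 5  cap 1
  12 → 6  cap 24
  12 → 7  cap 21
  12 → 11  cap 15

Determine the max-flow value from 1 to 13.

augment #1: 1→0→10→13 bottleneck 7, total now 7
augment #2: 1→2→4→11→13 bottleneck 14, total now 21
augment #3: 1→9→4→11→13 bottleneck 5, total now 26
augment #4: 1→9→4→5→10→13 bottleneck 2, total now 28

Maximum flow value: 28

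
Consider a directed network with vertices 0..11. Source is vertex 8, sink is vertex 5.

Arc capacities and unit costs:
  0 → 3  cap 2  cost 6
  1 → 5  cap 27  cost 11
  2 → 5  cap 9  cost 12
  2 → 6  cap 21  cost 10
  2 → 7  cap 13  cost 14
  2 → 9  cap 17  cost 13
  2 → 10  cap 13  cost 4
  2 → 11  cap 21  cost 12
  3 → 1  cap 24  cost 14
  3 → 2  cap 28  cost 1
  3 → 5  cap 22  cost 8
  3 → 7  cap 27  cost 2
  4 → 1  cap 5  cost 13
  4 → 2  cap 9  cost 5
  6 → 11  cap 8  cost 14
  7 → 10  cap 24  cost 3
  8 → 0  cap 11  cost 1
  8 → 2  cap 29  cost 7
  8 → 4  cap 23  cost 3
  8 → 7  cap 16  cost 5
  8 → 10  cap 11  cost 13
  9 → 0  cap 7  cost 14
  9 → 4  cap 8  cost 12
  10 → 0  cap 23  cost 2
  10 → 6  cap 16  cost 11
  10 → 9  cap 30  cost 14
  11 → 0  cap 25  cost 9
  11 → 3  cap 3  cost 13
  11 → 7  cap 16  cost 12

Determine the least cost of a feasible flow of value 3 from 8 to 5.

Minimum cost for 3 units: 49

shortest-cost path #1: 8→0→3→5 push 2 @ unit cost 15 (adds 30)
shortest-cost path #2: 8→2→5 push 1 @ unit cost 19 (adds 19)
total cost = 49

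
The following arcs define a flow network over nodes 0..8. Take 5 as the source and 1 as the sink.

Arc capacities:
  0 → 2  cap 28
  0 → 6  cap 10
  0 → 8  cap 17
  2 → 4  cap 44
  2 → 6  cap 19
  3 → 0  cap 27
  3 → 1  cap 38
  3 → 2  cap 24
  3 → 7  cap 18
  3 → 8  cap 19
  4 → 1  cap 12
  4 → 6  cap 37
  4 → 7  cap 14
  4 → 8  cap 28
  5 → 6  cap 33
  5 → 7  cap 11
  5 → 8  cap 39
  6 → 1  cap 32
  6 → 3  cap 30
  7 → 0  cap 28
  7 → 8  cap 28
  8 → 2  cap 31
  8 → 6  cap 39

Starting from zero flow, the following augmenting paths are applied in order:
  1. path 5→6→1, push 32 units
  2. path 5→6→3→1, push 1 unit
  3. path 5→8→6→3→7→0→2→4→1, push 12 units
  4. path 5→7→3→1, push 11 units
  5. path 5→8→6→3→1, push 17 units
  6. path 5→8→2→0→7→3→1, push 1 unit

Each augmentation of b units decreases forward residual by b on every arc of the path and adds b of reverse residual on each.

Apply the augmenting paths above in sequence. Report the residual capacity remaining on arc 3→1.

Residual capacity of (3,1): 8

after path 1 (5→6→1, push 32): res(3,1)=38
after path 2 (5→6→3→1, push 1): res(3,1)=37
after path 3 (5→8→6→3→7→0→2→4→1, push 12): res(3,1)=37
after path 4 (5→7→3→1, push 11): res(3,1)=26
after path 5 (5→8→6→3→1, push 17): res(3,1)=9
after path 6 (5→8→2→0→7→3→1, push 1): res(3,1)=8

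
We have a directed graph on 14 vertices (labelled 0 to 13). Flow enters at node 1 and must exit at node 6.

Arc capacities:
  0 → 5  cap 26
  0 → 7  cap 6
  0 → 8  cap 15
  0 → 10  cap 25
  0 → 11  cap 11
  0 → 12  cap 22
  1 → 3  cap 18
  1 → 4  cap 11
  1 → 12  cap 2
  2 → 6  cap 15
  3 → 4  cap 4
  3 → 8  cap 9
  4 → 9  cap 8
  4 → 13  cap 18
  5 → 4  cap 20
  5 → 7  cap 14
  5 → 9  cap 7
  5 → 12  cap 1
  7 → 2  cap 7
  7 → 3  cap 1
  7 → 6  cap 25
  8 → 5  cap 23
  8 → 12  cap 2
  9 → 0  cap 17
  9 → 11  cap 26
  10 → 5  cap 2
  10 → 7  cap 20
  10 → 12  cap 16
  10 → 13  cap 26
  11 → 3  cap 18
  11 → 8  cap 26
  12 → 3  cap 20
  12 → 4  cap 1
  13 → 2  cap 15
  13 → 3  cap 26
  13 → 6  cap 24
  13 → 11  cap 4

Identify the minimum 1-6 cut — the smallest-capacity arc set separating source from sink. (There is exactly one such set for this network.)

augment #1: 1→4→13→6 push 11
augment #2: 1→3→4→13→6 push 4
augment #3: 1→12→4→13→6 push 1
augment #4: 1→3→8→5→7→6 push 9
max flow = 25; residual-reachable set from 1 gives S-side
cut edges (S→T): {(1,4), (3,4), (3,8), (12,4)} total cap 25

Min-cut arcs: {(1,4), (3,4), (3,8), (12,4)} (total capacity 25)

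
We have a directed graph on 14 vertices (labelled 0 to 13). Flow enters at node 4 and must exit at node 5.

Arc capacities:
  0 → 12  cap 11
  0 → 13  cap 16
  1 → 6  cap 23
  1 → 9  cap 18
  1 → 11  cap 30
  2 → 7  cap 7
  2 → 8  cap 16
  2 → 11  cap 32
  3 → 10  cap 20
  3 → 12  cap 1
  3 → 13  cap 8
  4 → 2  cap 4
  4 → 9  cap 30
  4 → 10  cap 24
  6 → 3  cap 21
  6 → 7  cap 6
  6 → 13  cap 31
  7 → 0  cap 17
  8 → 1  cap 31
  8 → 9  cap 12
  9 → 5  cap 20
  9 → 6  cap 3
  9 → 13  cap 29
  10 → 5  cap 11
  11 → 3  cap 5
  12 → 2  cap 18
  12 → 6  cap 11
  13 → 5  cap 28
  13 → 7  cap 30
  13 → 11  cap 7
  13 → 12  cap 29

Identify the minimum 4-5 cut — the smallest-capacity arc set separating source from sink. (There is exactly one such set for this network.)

augment #1: 4→9→5 push 20
augment #2: 4→10→5 push 11
augment #3: 4→9→13→5 push 10
augment #4: 4→2→7→0→13→5 push 4
max flow = 45; residual-reachable set from 4 gives S-side
cut edges (S→T): {(4,2), (4,9), (10,5)} total cap 45

Min-cut arcs: {(4,2), (4,9), (10,5)} (total capacity 45)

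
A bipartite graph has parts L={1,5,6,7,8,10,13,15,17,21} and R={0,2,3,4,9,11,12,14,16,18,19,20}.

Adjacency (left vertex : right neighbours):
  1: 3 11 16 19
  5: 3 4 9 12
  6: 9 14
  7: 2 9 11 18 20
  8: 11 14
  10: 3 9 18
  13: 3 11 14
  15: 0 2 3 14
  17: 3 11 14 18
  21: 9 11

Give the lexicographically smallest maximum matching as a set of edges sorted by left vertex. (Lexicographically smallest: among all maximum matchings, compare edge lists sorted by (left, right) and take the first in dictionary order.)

|M| = 9 (so the lex-smallest maximum matching has 9 edges)
process left vertices in ascending order; for each, take the smallest-labelled available neighbour that still permits 9 edges overall, or leave it unmatched if none does
lex-smallest matching: {1-16, 5-4, 6-9, 7-2, 8-11, 10-3, 13-14, 15-0, 17-18}

Lex-smallest maximum matching: {(1,16), (5,4), (6,9), (7,2), (8,11), (10,3), (13,14), (15,0), (17,18)}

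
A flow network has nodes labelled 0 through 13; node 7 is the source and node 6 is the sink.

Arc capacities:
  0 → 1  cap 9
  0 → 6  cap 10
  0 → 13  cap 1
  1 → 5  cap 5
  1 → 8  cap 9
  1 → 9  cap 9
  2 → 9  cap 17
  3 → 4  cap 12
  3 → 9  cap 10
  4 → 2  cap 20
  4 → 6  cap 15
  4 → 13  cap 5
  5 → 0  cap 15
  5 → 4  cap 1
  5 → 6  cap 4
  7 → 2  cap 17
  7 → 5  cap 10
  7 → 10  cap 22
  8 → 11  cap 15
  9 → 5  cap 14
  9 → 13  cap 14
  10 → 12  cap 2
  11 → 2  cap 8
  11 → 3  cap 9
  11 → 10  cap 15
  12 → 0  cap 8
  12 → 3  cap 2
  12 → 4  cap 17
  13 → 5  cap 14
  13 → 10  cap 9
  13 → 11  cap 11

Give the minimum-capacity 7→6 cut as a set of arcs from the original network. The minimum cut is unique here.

Min-cut arcs: {(0,6), (5,4), (5,6), (10,12), (11,3)} (total capacity 26)

augment #1: 7→5→6 push 4
augment #2: 7→5→0→6 push 6
augment #3: 7→10→12→0→6 push 2
augment #4: 7→2→9→5→0→6 push 2
augment #5: 7→2→9→5→4→6 push 1
augment #6: 7→2→9→5→0→12→4→6 push 2
augment #7: 7→2→9→13→11→3→4→6 push 9
max flow = 26; residual-reachable set from 7 gives S-side
cut edges (S→T): {(0,6), (5,4), (5,6), (10,12), (11,3)} total cap 26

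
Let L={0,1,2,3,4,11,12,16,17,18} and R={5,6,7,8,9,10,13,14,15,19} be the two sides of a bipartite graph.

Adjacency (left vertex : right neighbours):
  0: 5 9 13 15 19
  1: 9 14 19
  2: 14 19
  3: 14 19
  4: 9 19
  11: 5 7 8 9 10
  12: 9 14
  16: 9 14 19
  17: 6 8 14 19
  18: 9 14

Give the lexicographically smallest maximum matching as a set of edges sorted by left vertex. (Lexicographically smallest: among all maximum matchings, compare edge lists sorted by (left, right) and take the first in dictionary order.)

Lex-smallest maximum matching: {(0,5), (1,9), (2,14), (3,19), (11,7), (17,6)}

|M| = 6 (so the lex-smallest maximum matching has 6 edges)
process left vertices in ascending order; for each, take the smallest-labelled available neighbour that still permits 6 edges overall, or leave it unmatched if none does
lex-smallest matching: {0-5, 1-9, 2-14, 3-19, 11-7, 17-6}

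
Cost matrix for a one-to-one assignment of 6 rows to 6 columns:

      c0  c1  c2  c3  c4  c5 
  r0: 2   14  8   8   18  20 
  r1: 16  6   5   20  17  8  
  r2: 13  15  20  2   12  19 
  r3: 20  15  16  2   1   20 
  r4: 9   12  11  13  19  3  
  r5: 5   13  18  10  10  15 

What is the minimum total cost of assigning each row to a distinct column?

optimal assignment: row0→col2 (cost 8), row1→col1 (cost 6), row2→col3 (cost 2), row3→col4 (cost 1), row4→col5 (cost 3), row5→col0 (cost 5)
total = 8 + 6 + 2 + 1 + 3 + 5 = 25

Minimum assignment cost: 25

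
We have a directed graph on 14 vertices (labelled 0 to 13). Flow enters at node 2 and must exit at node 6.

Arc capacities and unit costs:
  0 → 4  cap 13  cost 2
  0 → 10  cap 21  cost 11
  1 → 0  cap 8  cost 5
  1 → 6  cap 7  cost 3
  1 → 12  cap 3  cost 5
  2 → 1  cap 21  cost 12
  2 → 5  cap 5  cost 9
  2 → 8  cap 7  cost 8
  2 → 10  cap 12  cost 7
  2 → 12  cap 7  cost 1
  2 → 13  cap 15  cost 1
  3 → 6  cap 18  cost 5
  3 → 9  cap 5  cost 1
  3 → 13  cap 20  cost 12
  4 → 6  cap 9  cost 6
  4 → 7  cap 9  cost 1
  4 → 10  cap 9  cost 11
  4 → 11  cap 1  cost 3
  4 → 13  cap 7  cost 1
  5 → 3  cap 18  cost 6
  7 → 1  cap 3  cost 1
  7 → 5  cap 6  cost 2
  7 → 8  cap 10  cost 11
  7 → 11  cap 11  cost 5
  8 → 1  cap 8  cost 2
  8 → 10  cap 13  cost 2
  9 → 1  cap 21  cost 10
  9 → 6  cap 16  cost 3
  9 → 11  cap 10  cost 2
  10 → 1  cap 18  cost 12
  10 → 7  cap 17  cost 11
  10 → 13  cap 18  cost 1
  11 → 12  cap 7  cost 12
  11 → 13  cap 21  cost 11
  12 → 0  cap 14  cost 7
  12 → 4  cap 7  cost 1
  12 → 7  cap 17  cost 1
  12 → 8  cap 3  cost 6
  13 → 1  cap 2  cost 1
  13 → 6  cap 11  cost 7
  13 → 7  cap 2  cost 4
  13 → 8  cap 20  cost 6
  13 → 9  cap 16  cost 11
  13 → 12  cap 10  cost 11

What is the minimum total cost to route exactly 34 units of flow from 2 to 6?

shortest-cost path #1: 2→13→1→6 push 2 @ unit cost 5 (adds 10)
shortest-cost path #2: 2→12→7→1→6 push 3 @ unit cost 6 (adds 18)
shortest-cost path #3: 2→13→6 push 11 @ unit cost 8 (adds 88)
shortest-cost path #4: 2→12→4→6 push 4 @ unit cost 8 (adds 32)
shortest-cost path #5: 2→13→7→12→4→6 push 2 @ unit cost 11 (adds 22)
shortest-cost path #6: 2→8→1→6 push 2 @ unit cost 13 (adds 26)
shortest-cost path #7: 2→8→1→7→12→4→6 push 1 @ unit cost 15 (adds 15)
shortest-cost path #8: 2→5→3→9→6 push 5 @ unit cost 19 (adds 95)
shortest-cost path #9: 2→8→1→7→13→9→6 push 2 @ unit cost 19 (adds 38)
shortest-cost path #10: 2→10→13→9→6 push 2 @ unit cost 22 (adds 44)
total cost = 388

Minimum cost for 34 units: 388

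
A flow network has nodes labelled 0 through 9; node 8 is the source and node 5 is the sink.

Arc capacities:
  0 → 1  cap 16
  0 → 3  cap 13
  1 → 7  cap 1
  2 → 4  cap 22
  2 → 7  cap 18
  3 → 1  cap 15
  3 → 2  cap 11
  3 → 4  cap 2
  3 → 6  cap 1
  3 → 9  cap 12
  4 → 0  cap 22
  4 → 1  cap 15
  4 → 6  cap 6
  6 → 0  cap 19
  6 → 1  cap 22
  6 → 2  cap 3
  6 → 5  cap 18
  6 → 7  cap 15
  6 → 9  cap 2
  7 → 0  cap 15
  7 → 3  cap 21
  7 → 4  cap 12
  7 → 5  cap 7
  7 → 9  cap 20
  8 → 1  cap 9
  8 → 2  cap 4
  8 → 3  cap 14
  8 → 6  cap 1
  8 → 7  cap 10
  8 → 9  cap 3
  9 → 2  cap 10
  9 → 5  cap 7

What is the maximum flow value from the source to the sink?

Maximum flow value: 22

augment #1: 8→6→5 bottleneck 1, total now 1
augment #2: 8→7→5 bottleneck 7, total now 8
augment #3: 8→9→5 bottleneck 3, total now 11
augment #4: 8→3→6→5 bottleneck 1, total now 12
augment #5: 8→3→9→5 bottleneck 4, total now 16
augment #6: 8→2→4→6→5 bottleneck 4, total now 20
augment #7: 8→3→4→6→5 bottleneck 2, total now 22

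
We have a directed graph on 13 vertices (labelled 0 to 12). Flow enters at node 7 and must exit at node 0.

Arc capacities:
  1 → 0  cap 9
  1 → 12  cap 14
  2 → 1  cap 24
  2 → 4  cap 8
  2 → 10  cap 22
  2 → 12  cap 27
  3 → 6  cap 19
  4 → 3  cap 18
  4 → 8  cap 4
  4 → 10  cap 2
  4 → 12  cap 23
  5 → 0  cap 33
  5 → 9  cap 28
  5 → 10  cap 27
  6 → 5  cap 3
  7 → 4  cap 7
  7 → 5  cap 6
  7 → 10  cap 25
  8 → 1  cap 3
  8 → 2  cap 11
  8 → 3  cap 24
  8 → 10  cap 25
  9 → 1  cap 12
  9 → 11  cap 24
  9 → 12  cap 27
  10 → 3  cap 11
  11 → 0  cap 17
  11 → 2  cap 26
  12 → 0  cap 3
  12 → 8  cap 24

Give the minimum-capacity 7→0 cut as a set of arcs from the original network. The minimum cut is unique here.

Min-cut arcs: {(6,5), (7,4), (7,5)} (total capacity 16)

augment #1: 7→5→0 push 6
augment #2: 7→4→12→0 push 3
augment #3: 7→4→8→1→0 push 3
augment #4: 7→4→3→6→5→0 push 1
augment #5: 7→10→3→6→5→0 push 2
augment #6: 7→10→3→4→8→2→1→0 push 1
max flow = 16; residual-reachable set from 7 gives S-side
cut edges (S→T): {(6,5), (7,4), (7,5)} total cap 16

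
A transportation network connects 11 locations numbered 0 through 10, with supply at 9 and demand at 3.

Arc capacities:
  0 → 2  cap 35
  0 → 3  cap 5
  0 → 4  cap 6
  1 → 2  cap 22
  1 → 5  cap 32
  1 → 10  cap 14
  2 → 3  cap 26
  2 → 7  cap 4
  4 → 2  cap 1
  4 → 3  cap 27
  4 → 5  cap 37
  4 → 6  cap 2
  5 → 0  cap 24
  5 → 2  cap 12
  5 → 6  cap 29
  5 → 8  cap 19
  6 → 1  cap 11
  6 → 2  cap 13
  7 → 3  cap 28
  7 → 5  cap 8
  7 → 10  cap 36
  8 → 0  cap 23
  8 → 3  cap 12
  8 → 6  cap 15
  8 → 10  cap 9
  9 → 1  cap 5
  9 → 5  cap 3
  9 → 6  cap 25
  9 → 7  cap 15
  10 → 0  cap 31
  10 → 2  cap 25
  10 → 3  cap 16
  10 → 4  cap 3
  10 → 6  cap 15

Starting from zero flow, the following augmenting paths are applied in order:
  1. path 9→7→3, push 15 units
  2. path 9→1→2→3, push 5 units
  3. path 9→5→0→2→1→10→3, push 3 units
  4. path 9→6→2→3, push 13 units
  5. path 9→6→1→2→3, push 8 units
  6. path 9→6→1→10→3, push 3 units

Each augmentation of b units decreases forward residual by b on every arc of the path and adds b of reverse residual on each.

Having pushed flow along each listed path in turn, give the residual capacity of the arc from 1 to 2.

after path 1 (9→7→3, push 15): res(1,2)=22
after path 2 (9→1→2→3, push 5): res(1,2)=17
after path 3 (9→5→0→2→1→10→3, push 3): res(1,2)=20
after path 4 (9→6→2→3, push 13): res(1,2)=20
after path 5 (9→6→1→2→3, push 8): res(1,2)=12
after path 6 (9→6→1→10→3, push 3): res(1,2)=12

Residual capacity of (1,2): 12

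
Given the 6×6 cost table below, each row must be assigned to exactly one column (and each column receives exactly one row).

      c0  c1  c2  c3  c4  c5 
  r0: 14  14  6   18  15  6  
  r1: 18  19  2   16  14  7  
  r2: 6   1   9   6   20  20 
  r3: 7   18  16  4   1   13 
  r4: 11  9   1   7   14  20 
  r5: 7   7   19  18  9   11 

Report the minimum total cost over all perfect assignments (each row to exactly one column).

Minimum assignment cost: 24

optimal assignment: row0→col5 (cost 6), row1→col2 (cost 2), row2→col1 (cost 1), row3→col4 (cost 1), row4→col3 (cost 7), row5→col0 (cost 7)
total = 6 + 2 + 1 + 1 + 7 + 7 = 24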